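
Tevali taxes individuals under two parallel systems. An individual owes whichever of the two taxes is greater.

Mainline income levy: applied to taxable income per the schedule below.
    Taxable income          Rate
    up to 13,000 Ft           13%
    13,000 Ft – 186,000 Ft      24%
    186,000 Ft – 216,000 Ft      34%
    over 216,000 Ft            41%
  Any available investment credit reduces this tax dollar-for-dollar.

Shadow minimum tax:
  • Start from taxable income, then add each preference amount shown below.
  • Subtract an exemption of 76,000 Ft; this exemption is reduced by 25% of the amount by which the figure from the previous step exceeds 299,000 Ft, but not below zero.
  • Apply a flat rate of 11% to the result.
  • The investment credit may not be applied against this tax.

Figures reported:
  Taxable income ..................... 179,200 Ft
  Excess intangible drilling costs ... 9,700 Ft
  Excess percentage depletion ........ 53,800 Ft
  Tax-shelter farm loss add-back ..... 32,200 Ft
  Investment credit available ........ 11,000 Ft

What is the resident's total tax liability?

Shadow minimum tax:
  Adjusted income: 179,200 Ft + 9,700 Ft + 53,800 Ft + 32,200 Ft = 274,900 Ft
  Exemption: 274,900 Ft ≤ 299,000 Ft, so full 76,000 Ft applies
  Base: 274,900 Ft − 76,000 Ft = 198,900 Ft
  198,900 Ft × 11% = 21,879 Ft

Mainline income levy:
  13,000 Ft × 13% = 1,690 Ft
  166,200 Ft × 24% = 39,888 Ft
  → 41,578 Ft
  Less investment credit 11,000 Ft → 30,578 Ft

30,578 Ft > 21,879 Ft, so the mainline income levy governs.

30,578 Ft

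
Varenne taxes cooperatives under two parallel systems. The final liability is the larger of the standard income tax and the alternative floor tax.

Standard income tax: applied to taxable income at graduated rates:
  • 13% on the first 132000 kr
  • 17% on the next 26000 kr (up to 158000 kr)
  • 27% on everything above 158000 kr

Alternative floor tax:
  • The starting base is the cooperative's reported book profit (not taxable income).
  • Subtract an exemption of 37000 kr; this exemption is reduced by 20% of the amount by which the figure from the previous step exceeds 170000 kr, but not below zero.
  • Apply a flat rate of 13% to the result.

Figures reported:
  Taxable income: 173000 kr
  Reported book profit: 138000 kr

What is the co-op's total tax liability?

25630 kr

Standard income tax:
  132000 kr × 13% = 17160 kr
  26000 kr × 17% = 4420 kr
  15000 kr × 27% = 4050 kr
  → 25630 kr

Alternative floor tax:
  Base (reported book profit): 138000 kr
  Exemption: 138000 kr ≤ 170000 kr, so full 37000 kr applies
  Base: 138000 kr − 37000 kr = 101000 kr
  101000 kr × 13% = 13130 kr

25630 kr > 13130 kr, so the standard income tax governs.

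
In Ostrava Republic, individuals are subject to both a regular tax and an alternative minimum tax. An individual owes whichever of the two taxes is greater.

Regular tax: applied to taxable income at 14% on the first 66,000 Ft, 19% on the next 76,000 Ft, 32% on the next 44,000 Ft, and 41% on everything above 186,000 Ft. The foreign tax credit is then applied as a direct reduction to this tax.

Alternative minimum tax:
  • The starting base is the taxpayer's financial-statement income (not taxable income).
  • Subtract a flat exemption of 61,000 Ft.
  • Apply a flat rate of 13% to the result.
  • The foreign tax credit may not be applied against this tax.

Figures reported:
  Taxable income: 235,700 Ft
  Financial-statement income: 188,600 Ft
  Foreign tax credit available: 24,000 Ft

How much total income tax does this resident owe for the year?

34,137 Ft

Alternative minimum tax:
  Base (financial-statement income): 188,600 Ft
  Less exemption 61,000 Ft → base 127,600 Ft
  127,600 Ft × 13% = 16,588 Ft

Regular tax:
  66,000 Ft × 14% = 9,240 Ft
  76,000 Ft × 19% = 14,440 Ft
  44,000 Ft × 32% = 14,080 Ft
  49,700 Ft × 41% = 20,377 Ft
  → 58,137 Ft
  Less foreign tax credit 24,000 Ft → 34,137 Ft

34,137 Ft > 16,588 Ft, so the regular tax governs.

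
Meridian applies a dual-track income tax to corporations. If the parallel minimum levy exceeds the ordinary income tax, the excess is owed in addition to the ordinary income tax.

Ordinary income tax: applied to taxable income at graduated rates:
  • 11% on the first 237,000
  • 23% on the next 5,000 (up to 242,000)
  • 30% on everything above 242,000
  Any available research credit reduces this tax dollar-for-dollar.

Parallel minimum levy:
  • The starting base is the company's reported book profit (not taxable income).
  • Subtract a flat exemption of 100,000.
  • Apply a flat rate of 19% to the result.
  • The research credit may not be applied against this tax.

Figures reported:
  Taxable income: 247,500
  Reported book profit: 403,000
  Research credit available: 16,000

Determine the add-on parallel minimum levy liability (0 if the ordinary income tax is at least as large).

Parallel minimum levy:
  Base (reported book profit): 403,000
  Less exemption 100,000 → base 303,000
  303,000 × 19% = 57,570

Ordinary income tax:
  237,000 × 11% = 26,070
  5,000 × 23% = 1,150
  5,500 × 30% = 1,650
  → 28,870
  Less research credit 16,000 → 12,870

Excess of parallel minimum levy over ordinary income tax: 57,570 − 12,870 = 44,700.

44,700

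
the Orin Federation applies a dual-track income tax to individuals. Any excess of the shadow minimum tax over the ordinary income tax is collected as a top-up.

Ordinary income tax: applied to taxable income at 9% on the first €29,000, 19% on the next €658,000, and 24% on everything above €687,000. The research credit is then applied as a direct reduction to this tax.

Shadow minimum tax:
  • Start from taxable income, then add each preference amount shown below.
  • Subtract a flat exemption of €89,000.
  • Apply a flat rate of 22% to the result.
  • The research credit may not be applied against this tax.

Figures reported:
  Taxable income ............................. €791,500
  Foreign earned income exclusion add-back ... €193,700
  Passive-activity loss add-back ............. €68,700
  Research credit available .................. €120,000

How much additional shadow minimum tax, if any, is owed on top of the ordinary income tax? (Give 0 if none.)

Ordinary income tax:
  €29,000 × 9% = €2,610
  €658,000 × 19% = €125,020
  €104,500 × 24% = €25,080
  → €152,710
  Less research credit €120,000 → €32,710

Shadow minimum tax:
  Adjusted income: €791,500 + €193,700 + €68,700 = €1,053,900
  Less exemption €89,000 → base €964,900
  €964,900 × 22% = €212,278

Excess of shadow minimum tax over ordinary income tax: €212,278 − €32,710 = €179,568.

€179,568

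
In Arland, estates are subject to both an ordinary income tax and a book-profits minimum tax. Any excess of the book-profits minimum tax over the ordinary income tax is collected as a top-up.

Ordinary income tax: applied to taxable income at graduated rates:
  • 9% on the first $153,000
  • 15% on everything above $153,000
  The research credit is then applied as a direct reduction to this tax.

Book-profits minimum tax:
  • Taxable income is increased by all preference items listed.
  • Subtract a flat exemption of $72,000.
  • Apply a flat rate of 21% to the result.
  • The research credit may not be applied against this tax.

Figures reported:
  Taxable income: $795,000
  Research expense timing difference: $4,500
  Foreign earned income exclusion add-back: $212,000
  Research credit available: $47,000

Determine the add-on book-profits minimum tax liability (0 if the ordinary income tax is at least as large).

Ordinary income tax:
  $153,000 × 9% = $13,770
  $642,000 × 15% = $96,300
  → $110,070
  Less research credit $47,000 → $63,070

Book-profits minimum tax:
  Adjusted income: $795,000 + $4,500 + $212,000 = $1,011,500
  Less exemption $72,000 → base $939,500
  $939,500 × 21% = $197,295

Excess of book-profits minimum tax over ordinary income tax: $197,295 − $63,070 = $134,225.

$134,225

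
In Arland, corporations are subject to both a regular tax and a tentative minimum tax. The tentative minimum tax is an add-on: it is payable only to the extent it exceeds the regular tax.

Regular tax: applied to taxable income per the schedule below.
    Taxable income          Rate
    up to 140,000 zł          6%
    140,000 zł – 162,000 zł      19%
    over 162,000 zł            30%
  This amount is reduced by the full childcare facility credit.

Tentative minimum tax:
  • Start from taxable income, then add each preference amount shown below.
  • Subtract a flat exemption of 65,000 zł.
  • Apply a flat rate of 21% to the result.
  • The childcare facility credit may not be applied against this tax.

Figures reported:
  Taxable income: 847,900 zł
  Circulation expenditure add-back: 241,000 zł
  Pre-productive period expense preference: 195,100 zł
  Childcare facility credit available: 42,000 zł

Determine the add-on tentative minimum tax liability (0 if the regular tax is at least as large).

79,640 zł

Tentative minimum tax:
  Adjusted income: 847,900 zł + 241,000 zł + 195,100 zł = 1,284,000 zł
  Less exemption 65,000 zł → base 1,219,000 zł
  1,219,000 zł × 21% = 255,990 zł

Regular tax:
  140,000 zł × 6% = 8,400 zł
  22,000 zł × 19% = 4,180 zł
  685,900 zł × 30% = 205,770 zł
  → 218,350 zł
  Less childcare facility credit 42,000 zł → 176,350 zł

Excess of tentative minimum tax over regular tax: 255,990 zł − 176,350 zł = 79,640 zł.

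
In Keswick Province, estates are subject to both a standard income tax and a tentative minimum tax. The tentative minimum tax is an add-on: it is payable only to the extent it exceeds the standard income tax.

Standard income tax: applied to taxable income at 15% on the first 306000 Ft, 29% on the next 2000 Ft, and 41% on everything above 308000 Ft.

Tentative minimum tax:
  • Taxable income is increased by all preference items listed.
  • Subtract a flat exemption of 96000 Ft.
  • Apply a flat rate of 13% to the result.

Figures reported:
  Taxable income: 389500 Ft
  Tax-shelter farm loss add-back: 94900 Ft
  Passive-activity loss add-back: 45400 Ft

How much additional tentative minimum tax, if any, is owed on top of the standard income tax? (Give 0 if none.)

Standard income tax:
  306000 Ft × 15% = 45900 Ft
  2000 Ft × 29% = 580 Ft
  81500 Ft × 41% = 33415 Ft
  → 79895 Ft

Tentative minimum tax:
  Adjusted income: 389500 Ft + 94900 Ft + 45400 Ft = 529800 Ft
  Less exemption 96000 Ft → base 433800 Ft
  433800 Ft × 13% = 56394 Ft

56394 Ft ≤ 79895 Ft, so no add-on is due.

0 Ft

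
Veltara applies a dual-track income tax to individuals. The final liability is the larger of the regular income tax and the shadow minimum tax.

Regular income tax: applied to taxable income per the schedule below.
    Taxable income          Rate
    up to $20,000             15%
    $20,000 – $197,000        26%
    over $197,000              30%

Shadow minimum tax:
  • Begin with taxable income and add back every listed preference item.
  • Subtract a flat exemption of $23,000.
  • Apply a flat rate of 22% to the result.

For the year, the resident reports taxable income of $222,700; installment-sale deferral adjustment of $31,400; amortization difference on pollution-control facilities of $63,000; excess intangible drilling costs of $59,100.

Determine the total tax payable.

$77,704

Shadow minimum tax:
  Adjusted income: $222,700 + $31,400 + $63,000 + $59,100 = $376,200
  Less exemption $23,000 → base $353,200
  $353,200 × 22% = $77,704

Regular income tax:
  $20,000 × 15% = $3,000
  $177,000 × 26% = $46,020
  $25,700 × 30% = $7,710
  → $56,730

$77,704 > $56,730, so the shadow minimum tax is the binding amount.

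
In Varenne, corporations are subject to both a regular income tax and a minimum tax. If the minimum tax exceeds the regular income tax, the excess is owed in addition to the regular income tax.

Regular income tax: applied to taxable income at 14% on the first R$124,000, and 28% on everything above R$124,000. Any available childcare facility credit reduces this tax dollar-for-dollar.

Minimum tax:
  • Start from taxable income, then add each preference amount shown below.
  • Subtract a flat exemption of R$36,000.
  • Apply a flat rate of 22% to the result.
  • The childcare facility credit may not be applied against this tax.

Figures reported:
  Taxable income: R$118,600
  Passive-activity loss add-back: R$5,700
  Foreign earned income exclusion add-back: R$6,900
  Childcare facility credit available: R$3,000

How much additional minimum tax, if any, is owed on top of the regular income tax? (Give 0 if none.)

R$7,340

Regular income tax:
  R$118,600 × 14% = R$16,604
  Less childcare facility credit R$3,000 → R$13,604

Minimum tax:
  Adjusted income: R$118,600 + R$5,700 + R$6,900 = R$131,200
  Less exemption R$36,000 → base R$95,200
  R$95,200 × 22% = R$20,944

Excess of minimum tax over regular income tax: R$20,944 − R$13,604 = R$7,340.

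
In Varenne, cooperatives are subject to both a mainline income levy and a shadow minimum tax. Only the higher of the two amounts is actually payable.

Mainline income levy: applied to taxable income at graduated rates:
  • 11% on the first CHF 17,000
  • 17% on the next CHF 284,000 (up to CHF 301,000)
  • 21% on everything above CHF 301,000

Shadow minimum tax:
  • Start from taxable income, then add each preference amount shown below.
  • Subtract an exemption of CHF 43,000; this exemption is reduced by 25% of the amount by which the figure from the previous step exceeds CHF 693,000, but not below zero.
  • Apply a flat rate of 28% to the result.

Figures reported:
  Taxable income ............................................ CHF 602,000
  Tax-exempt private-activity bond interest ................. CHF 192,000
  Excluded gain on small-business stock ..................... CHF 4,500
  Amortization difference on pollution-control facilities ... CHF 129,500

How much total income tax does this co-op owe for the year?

Shadow minimum tax:
  Adjusted income: CHF 602,000 + CHF 192,000 + CHF 4,500 + CHF 129,500 = CHF 928,000
  Exemption: 25% × (CHF 928,000 − CHF 693,000) = CHF 58,750 ≥ CHF 43,000, so the exemption is fully phased out
  Base: CHF 928,000 − CHF 0 = CHF 928,000
  CHF 928,000 × 28% = CHF 259,840

Mainline income levy:
  CHF 17,000 × 11% = CHF 1,870
  CHF 284,000 × 17% = CHF 48,280
  CHF 301,000 × 21% = CHF 63,210
  → CHF 113,360

CHF 259,840 > CHF 113,360, so the shadow minimum tax is the binding amount.

CHF 259,840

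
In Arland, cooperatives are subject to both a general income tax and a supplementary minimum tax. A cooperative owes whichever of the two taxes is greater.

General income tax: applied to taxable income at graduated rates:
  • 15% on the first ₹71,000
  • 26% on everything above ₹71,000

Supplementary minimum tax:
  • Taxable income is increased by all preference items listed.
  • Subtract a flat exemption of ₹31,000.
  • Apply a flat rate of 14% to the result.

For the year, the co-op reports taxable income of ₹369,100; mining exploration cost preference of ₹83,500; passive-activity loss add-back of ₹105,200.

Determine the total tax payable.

₹88,156

General income tax:
  ₹71,000 × 15% = ₹10,650
  ₹298,100 × 26% = ₹77,506
  → ₹88,156

Supplementary minimum tax:
  Adjusted income: ₹369,100 + ₹83,500 + ₹105,200 = ₹557,800
  Less exemption ₹31,000 → base ₹526,800
  ₹526,800 × 14% = ₹73,752

₹88,156 > ₹73,752, so the general income tax governs.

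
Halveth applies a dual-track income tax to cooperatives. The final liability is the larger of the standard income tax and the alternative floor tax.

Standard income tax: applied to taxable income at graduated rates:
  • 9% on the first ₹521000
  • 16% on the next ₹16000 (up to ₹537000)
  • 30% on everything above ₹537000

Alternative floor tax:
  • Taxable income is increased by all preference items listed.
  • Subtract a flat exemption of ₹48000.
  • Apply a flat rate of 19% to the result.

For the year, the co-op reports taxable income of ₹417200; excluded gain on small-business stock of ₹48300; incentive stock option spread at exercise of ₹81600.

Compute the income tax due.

Alternative floor tax:
  Adjusted income: ₹417200 + ₹48300 + ₹81600 = ₹547100
  Less exemption ₹48000 → base ₹499100
  ₹499100 × 19% = ₹94829

Standard income tax:
  ₹417200 × 9% = ₹37548

₹94829 > ₹37548, so the alternative floor tax is the binding amount.

₹94829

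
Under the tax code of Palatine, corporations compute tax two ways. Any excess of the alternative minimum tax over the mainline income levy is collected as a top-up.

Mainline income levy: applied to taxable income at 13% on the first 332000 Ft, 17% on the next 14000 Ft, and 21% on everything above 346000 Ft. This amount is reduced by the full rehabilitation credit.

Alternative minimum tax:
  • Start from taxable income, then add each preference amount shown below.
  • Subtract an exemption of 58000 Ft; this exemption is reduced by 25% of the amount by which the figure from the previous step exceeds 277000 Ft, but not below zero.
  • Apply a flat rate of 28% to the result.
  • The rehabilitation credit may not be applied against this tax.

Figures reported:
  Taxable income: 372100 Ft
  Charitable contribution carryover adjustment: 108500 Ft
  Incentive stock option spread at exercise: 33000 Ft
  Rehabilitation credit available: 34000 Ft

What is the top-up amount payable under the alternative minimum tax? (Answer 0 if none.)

126787 Ft

Alternative minimum tax:
  Adjusted income: 372100 Ft + 108500 Ft + 33000 Ft = 513600 Ft
  Exemption: 25% × (513600 Ft − 277000 Ft) = 59150 Ft ≥ 58000 Ft, so the exemption is fully phased out
  Base: 513600 Ft − 0 Ft = 513600 Ft
  513600 Ft × 28% = 143808 Ft

Mainline income levy:
  332000 Ft × 13% = 43160 Ft
  14000 Ft × 17% = 2380 Ft
  26100 Ft × 21% = 5481 Ft
  → 51021 Ft
  Less rehabilitation credit 34000 Ft → 17021 Ft

Excess of alternative minimum tax over mainline income levy: 143808 Ft − 17021 Ft = 126787 Ft.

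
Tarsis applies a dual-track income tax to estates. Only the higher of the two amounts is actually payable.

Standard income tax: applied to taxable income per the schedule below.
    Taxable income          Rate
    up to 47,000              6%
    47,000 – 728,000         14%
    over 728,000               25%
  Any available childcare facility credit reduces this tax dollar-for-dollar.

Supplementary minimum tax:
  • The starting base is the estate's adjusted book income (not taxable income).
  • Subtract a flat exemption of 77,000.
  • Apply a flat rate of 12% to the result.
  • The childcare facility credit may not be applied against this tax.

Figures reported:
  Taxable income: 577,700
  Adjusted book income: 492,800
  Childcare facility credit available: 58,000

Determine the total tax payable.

49,896

Supplementary minimum tax:
  Base (adjusted book income): 492,800
  Less exemption 77,000 → base 415,800
  415,800 × 12% = 49,896

Standard income tax:
  47,000 × 6% = 2,820
  530,700 × 14% = 74,298
  → 77,118
  Less childcare facility credit 58,000 → 19,118

49,896 > 19,118, so the supplementary minimum tax is the binding amount.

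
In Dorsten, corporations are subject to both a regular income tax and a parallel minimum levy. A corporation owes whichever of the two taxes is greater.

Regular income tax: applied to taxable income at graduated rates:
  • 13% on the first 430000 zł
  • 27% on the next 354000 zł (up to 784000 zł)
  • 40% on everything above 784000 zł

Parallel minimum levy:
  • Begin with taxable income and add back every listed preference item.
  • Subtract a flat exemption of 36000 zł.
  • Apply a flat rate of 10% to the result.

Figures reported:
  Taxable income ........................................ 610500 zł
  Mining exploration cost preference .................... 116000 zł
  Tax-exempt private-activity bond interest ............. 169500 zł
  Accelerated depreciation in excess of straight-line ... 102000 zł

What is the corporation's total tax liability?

104635 zł

Parallel minimum levy:
  Adjusted income: 610500 zł + 116000 zł + 169500 zł + 102000 zł = 998000 zł
  Less exemption 36000 zł → base 962000 zł
  962000 zł × 10% = 96200 zł

Regular income tax:
  430000 zł × 13% = 55900 zł
  180500 zł × 27% = 48735 zł
  → 104635 zł

104635 zł > 96200 zł, so the regular income tax governs.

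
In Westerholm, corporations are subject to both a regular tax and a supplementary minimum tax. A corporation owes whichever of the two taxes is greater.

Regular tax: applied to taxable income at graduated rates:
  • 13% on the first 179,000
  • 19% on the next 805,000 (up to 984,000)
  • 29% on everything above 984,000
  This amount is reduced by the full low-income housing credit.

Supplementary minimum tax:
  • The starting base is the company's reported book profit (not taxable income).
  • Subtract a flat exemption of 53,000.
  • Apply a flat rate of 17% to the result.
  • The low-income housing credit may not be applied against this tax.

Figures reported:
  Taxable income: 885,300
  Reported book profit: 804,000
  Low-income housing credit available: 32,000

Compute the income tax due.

127,670

Regular tax:
  179,000 × 13% = 23,270
  706,300 × 19% = 134,197
  → 157,467
  Less low-income housing credit 32,000 → 125,467

Supplementary minimum tax:
  Base (reported book profit): 804,000
  Less exemption 53,000 → base 751,000
  751,000 × 17% = 127,670

127,670 > 125,467, so the supplementary minimum tax is the binding amount.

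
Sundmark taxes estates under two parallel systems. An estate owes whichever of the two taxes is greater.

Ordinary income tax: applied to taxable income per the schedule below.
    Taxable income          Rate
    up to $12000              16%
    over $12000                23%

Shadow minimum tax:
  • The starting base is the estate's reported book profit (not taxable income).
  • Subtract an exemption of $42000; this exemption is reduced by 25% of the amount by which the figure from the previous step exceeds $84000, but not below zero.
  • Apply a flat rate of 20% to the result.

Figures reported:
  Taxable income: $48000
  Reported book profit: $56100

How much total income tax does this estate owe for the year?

Shadow minimum tax:
  Base (reported book profit): $56100
  Exemption: $56100 ≤ $84000, so full $42000 applies
  Base: $56100 − $42000 = $14100
  $14100 × 20% = $2820

Ordinary income tax:
  $12000 × 16% = $1920
  $36000 × 23% = $8280
  → $10200

$10200 > $2820, so the ordinary income tax governs.

$10200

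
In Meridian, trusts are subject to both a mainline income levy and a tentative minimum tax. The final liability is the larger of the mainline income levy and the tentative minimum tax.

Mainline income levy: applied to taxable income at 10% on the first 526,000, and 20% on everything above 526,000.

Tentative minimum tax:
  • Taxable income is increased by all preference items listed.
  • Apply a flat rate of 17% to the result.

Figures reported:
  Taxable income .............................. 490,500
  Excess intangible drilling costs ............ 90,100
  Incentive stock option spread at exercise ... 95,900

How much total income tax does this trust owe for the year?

115,005

Mainline income levy:
  490,500 × 10% = 49,050

Tentative minimum tax:
  Adjusted income: 490,500 + 90,100 + 95,900 = 676,500
  676,500 × 17% = 115,005

115,005 > 49,050, so the tentative minimum tax is the binding amount.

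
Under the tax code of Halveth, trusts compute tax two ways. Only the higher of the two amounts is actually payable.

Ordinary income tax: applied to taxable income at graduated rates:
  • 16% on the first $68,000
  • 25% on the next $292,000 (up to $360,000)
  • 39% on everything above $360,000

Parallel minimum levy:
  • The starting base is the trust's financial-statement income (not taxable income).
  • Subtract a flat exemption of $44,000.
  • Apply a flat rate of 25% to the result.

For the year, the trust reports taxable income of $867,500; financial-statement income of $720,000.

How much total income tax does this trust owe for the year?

Parallel minimum levy:
  Base (financial-statement income): $720,000
  Less exemption $44,000 → base $676,000
  $676,000 × 25% = $169,000

Ordinary income tax:
  $68,000 × 16% = $10,880
  $292,000 × 25% = $73,000
  $507,500 × 39% = $197,925
  → $281,805

$281,805 > $169,000, so the ordinary income tax governs.

$281,805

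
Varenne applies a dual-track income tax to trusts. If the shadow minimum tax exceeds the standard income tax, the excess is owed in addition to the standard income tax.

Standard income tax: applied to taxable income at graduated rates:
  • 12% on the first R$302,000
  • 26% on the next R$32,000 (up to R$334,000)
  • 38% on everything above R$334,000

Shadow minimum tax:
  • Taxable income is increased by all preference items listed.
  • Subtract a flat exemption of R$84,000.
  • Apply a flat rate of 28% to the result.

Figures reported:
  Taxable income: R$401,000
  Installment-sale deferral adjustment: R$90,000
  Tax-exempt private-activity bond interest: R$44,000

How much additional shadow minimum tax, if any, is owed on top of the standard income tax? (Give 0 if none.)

Standard income tax:
  R$302,000 × 12% = R$36,240
  R$32,000 × 26% = R$8,320
  R$67,000 × 38% = R$25,460
  → R$70,020

Shadow minimum tax:
  Adjusted income: R$401,000 + R$90,000 + R$44,000 = R$535,000
  Less exemption R$84,000 → base R$451,000
  R$451,000 × 28% = R$126,280

Excess of shadow minimum tax over standard income tax: R$126,280 − R$70,020 = R$56,260.

R$56,260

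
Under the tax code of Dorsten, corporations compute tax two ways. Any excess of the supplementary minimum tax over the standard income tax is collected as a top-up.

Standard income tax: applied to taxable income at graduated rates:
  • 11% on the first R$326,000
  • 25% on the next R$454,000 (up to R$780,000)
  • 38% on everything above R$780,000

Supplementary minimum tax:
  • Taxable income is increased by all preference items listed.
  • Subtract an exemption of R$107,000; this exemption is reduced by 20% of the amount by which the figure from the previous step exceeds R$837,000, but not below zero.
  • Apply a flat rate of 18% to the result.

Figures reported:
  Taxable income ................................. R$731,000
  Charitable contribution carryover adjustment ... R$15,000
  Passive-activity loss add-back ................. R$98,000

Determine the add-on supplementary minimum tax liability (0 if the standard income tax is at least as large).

Supplementary minimum tax:
  Adjusted income: R$731,000 + R$15,000 + R$98,000 = R$844,000
  Exemption: R$107,000 − 20% × (R$844,000 − R$837,000) = R$107,000 − R$1,400 = R$105,600
  Base: R$844,000 − R$105,600 = R$738,400
  R$738,400 × 18% = R$132,912

Standard income tax:
  R$326,000 × 11% = R$35,860
  R$405,000 × 25% = R$101,250
  → R$137,110

R$132,912 ≤ R$137,110, so no add-on is due.

R$0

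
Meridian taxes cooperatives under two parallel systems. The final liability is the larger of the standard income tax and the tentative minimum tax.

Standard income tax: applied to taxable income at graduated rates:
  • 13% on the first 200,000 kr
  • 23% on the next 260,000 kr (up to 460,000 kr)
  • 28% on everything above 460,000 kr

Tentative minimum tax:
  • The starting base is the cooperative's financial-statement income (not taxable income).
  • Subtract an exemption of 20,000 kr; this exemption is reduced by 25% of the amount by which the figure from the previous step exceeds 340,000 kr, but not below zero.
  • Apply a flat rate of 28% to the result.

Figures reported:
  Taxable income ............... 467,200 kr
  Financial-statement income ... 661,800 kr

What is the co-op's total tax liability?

185,304 kr

Standard income tax:
  200,000 kr × 13% = 26,000 kr
  260,000 kr × 23% = 59,800 kr
  7,200 kr × 28% = 2,016 kr
  → 87,816 kr

Tentative minimum tax:
  Base (financial-statement income): 661,800 kr
  Exemption: 25% × (661,800 kr − 340,000 kr) = 80,450 kr ≥ 20,000 kr, so the exemption is fully phased out
  Base: 661,800 kr − 0 kr = 661,800 kr
  661,800 kr × 28% = 185,304 kr

185,304 kr > 87,816 kr, so the tentative minimum tax is the binding amount.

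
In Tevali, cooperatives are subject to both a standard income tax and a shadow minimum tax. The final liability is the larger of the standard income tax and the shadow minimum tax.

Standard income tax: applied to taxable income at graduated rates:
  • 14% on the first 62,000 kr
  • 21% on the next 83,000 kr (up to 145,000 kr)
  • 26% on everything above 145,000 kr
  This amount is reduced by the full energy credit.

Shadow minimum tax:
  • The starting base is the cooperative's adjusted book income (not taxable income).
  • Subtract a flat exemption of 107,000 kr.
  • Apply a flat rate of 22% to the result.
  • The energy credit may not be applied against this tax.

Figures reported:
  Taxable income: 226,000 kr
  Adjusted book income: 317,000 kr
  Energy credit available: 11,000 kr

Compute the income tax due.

46,200 kr

Shadow minimum tax:
  Base (adjusted book income): 317,000 kr
  Less exemption 107,000 kr → base 210,000 kr
  210,000 kr × 22% = 46,200 kr

Standard income tax:
  62,000 kr × 14% = 8,680 kr
  83,000 kr × 21% = 17,430 kr
  81,000 kr × 26% = 21,060 kr
  → 47,170 kr
  Less energy credit 11,000 kr → 36,170 kr

46,200 kr > 36,170 kr, so the shadow minimum tax is the binding amount.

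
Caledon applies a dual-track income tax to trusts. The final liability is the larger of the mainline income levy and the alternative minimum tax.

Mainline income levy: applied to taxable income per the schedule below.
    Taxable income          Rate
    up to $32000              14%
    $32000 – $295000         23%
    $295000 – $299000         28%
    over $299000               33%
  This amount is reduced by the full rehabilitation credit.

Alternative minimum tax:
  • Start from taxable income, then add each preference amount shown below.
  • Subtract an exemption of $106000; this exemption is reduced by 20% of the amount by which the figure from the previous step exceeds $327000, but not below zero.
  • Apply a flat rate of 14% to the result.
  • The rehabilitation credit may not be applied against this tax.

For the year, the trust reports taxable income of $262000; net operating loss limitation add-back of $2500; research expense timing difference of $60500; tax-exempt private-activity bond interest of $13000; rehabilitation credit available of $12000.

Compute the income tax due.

$45380

Alternative minimum tax:
  Adjusted income: $262000 + $2500 + $60500 + $13000 = $338000
  Exemption: $106000 − 20% × ($338000 − $327000) = $106000 − $2200 = $103800
  Base: $338000 − $103800 = $234200
  $234200 × 14% = $32788

Mainline income levy:
  $32000 × 14% = $4480
  $230000 × 23% = $52900
  → $57380
  Less rehabilitation credit $12000 → $45380

$45380 > $32788, so the mainline income levy governs.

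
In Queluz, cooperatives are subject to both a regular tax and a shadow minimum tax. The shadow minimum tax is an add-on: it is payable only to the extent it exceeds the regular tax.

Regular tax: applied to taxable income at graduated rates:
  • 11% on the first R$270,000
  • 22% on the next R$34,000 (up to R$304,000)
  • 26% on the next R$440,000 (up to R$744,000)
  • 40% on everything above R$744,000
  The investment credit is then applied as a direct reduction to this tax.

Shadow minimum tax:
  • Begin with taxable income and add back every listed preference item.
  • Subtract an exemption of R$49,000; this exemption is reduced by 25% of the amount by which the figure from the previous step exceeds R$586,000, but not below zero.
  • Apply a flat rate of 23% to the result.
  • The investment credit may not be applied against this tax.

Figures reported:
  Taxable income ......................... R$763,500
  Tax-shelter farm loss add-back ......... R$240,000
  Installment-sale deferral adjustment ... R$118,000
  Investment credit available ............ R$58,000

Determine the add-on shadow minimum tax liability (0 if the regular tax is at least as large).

R$156,565

Shadow minimum tax:
  Adjusted income: R$763,500 + R$240,000 + R$118,000 = R$1,121,500
  Exemption: 25% × (R$1,121,500 − R$586,000) = R$133,875 ≥ R$49,000, so the exemption is fully phased out
  Base: R$1,121,500 − R$0 = R$1,121,500
  R$1,121,500 × 23% = R$257,945

Regular tax:
  R$270,000 × 11% = R$29,700
  R$34,000 × 22% = R$7,480
  R$440,000 × 26% = R$114,400
  R$19,500 × 40% = R$7,800
  → R$159,380
  Less investment credit R$58,000 → R$101,380

Excess of shadow minimum tax over regular tax: R$257,945 − R$101,380 = R$156,565.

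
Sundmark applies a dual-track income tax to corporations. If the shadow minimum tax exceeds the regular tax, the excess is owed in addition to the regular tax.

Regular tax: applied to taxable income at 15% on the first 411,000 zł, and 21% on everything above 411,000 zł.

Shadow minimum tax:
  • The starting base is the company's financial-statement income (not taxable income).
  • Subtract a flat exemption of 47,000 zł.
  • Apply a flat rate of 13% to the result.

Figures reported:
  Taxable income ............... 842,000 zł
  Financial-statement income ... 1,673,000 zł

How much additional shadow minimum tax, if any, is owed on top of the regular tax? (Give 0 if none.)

59,220 zł

Shadow minimum tax:
  Base (financial-statement income): 1,673,000 zł
  Less exemption 47,000 zł → base 1,626,000 zł
  1,626,000 zł × 13% = 211,380 zł

Regular tax:
  411,000 zł × 15% = 61,650 zł
  431,000 zł × 21% = 90,510 zł
  → 152,160 zł

Excess of shadow minimum tax over regular tax: 211,380 zł − 152,160 zł = 59,220 zł.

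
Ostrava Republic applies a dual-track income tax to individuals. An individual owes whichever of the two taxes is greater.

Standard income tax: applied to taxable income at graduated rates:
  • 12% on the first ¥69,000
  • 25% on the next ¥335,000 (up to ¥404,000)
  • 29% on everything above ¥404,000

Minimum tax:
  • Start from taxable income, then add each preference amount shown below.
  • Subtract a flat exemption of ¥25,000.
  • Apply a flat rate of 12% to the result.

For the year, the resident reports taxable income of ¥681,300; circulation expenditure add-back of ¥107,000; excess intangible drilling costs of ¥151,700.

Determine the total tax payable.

Standard income tax:
  ¥69,000 × 12% = ¥8,280
  ¥335,000 × 25% = ¥83,750
  ¥277,300 × 29% = ¥80,417
  → ¥172,447

Minimum tax:
  Adjusted income: ¥681,300 + ¥107,000 + ¥151,700 = ¥940,000
  Less exemption ¥25,000 → base ¥915,000
  ¥915,000 × 12% = ¥109,800

¥172,447 > ¥109,800, so the standard income tax governs.

¥172,447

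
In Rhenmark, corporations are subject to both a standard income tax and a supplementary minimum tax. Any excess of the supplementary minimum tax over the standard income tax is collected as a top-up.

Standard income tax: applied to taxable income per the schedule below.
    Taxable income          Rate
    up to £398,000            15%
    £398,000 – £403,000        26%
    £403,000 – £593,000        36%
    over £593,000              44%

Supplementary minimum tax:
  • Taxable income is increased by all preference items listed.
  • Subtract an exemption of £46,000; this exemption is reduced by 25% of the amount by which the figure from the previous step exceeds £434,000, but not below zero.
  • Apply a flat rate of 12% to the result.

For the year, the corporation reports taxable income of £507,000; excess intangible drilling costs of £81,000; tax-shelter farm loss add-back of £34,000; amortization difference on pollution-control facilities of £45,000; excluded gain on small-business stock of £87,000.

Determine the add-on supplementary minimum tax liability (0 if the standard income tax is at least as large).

£0

Supplementary minimum tax:
  Adjusted income: £507,000 + £81,000 + £34,000 + £45,000 + £87,000 = £754,000
  Exemption: 25% × (£754,000 − £434,000) = £80,000 ≥ £46,000, so the exemption is fully phased out
  Base: £754,000 − £0 = £754,000
  £754,000 × 12% = £90,480

Standard income tax:
  £398,000 × 15% = £59,700
  £5,000 × 26% = £1,300
  £104,000 × 36% = £37,440
  → £98,440

£90,480 ≤ £98,440, so no add-on is due.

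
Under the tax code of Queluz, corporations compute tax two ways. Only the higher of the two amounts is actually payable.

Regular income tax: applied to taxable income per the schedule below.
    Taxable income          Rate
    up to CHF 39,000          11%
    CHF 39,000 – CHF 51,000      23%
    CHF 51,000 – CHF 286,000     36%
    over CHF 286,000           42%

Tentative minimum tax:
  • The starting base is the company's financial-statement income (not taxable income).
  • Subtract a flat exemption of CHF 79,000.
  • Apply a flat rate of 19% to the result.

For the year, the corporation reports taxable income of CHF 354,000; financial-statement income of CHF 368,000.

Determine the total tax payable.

Tentative minimum tax:
  Base (financial-statement income): CHF 368,000
  Less exemption CHF 79,000 → base CHF 289,000
  CHF 289,000 × 19% = CHF 54,910

Regular income tax:
  CHF 39,000 × 11% = CHF 4,290
  CHF 12,000 × 23% = CHF 2,760
  CHF 235,000 × 36% = CHF 84,600
  CHF 68,000 × 42% = CHF 28,560
  → CHF 120,210

CHF 120,210 > CHF 54,910, so the regular income tax governs.

CHF 120,210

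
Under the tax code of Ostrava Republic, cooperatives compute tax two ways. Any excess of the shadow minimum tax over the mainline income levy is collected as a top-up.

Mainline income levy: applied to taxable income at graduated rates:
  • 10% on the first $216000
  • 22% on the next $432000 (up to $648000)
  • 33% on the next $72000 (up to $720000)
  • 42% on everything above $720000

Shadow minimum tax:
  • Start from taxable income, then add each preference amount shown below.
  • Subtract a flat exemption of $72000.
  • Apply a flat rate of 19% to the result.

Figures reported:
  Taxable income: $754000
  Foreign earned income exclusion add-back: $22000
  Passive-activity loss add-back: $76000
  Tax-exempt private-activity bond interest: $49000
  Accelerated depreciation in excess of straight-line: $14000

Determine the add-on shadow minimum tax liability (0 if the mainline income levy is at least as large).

$5490

Shadow minimum tax:
  Adjusted income: $754000 + $22000 + $76000 + $49000 + $14000 = $915000
  Less exemption $72000 → base $843000
  $843000 × 19% = $160170

Mainline income levy:
  $216000 × 10% = $21600
  $432000 × 22% = $95040
  $72000 × 33% = $23760
  $34000 × 42% = $14280
  → $154680

Excess of shadow minimum tax over mainline income levy: $160170 − $154680 = $5490.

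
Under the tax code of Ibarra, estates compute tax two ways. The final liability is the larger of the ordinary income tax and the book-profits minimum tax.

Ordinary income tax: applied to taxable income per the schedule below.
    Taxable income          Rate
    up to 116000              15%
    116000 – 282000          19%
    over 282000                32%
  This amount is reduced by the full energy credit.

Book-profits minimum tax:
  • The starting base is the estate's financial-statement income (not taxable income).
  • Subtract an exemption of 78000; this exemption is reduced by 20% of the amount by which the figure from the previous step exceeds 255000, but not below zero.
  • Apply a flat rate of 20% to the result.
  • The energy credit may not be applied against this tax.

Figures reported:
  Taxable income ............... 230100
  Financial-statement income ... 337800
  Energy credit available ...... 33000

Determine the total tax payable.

Ordinary income tax:
  116000 × 15% = 17400
  114100 × 19% = 21679
  → 39079
  Less energy credit 33000 → 6079

Book-profits minimum tax:
  Base (financial-statement income): 337800
  Exemption: 78000 − 20% × (337800 − 255000) = 78000 − 16560 = 61440
  Base: 337800 − 61440 = 276360
  276360 × 20% = 55272

55272 > 6079, so the book-profits minimum tax is the binding amount.

55272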